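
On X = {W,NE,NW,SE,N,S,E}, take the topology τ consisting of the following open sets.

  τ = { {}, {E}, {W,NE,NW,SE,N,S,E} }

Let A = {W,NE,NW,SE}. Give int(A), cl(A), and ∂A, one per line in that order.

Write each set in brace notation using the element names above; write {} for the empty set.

int(A) = {}
cl(A)  = {W,NE,NW,SE,N,S}
∂A     = {W,NE,NW,SE,N,S}

U open, U⊆A: {}. int(A) = ⋃ = {}
X∖A={N,S,E}, int(X∖A)={E}, hence cl(A)={W,NE,NW,SE,N,S}
∂A: remove int from cl → {W,NE,NW,SE,N,S}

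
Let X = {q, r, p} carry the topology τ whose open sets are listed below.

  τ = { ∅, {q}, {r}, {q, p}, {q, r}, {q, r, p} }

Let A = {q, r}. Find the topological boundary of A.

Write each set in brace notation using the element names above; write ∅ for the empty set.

U open, U⊆A: ∅, {q}, {r}, {q, r}. int(A) = ⋃ = {q, r}
X∖A={p}, int(X∖A)=∅, hence cl(A)={q, r, p}
∂A: remove int from cl → {p}

{p}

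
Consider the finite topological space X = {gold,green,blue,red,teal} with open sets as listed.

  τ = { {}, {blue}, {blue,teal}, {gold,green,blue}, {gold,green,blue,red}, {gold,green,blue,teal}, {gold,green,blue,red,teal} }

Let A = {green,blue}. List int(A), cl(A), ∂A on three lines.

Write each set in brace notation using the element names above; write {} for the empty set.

open subsets of A: {}, {blue}; so int(A) = {blue}
closure: X∖int(X∖A) = X∖{} = {gold,green,blue,red,teal}
∂A = {gold,green,blue,red,teal} minus {blue} = {gold,green,red,teal}

int(A) = {blue}
cl(A)  = {gold,green,blue,red,teal}
∂A     = {gold,green,red,teal}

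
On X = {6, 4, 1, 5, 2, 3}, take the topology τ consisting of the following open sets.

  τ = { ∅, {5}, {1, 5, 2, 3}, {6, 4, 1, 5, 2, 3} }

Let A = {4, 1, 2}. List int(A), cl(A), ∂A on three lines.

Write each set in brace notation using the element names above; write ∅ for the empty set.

int(A) = ∅
cl(A)  = {6, 4, 1, 2, 3}
∂A     = {6, 4, 1, 2, 3}

opens ⊆ A: ∅; union → int = ∅
complement {6, 5, 3}; its interior {5}; cl(A) = X∖{5} = {6, 4, 1, 2, 3}
boundary = {6, 4, 1, 2, 3} ∖ ∅ = {6, 4, 1, 2, 3}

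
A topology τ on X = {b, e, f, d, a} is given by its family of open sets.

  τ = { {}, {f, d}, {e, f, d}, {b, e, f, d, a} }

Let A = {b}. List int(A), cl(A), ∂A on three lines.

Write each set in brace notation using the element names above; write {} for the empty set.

int(A) = {}
cl(A)  = {b, a}
∂A     = {b, a}

opens ⊆ A: {}; union → int = {}
complement {e, f, d, a}; its interior {e, f, d}; cl(A) = X∖{e, f, d} = {b, a}
boundary = {b, a} ∖ {} = {b, a}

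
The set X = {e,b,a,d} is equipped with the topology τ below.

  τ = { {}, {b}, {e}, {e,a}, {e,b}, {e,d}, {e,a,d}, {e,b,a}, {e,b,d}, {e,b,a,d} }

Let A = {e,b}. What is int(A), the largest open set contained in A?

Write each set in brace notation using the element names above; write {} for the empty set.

opens ⊆ A: {}, {e}, {b}, {e,b}; union → int = {e,b}

{e,b}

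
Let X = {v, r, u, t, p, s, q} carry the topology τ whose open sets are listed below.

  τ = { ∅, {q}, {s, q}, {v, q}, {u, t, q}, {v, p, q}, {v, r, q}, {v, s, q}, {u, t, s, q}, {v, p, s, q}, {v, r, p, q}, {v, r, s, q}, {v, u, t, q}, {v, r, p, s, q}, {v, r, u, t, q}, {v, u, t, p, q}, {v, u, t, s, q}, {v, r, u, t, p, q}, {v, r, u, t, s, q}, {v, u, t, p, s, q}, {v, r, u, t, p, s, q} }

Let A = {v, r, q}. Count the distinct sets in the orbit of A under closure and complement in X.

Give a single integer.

closure: X∖int(X∖A) = X∖∅ = {v, r, u, t, p, s, q}
Let k=closure and c=complement:
  1. A     = {v, r, q}
  2. kA    = {v, r, u, t, p, s, q}
  3. cA    = {u, t, p, s}
  4. ckA   = ∅
— saturated at 4

4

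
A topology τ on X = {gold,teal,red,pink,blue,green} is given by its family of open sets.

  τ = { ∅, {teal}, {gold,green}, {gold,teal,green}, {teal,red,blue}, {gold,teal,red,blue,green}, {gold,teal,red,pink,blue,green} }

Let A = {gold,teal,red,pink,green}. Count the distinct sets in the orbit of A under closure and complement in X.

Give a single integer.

6

cl via duality: int({blue}) = ∅, so X∖∅ = {gold,teal,red,pink,blue,green}
Write k for closure, c for complement:
  1. A     = {gold,teal,red,pink,green}
  2. kA    = {gold,teal,red,pink,blue,green}
  3. cA    = {blue}
  4. ckA   = ∅
  5. kcA   = {red,pink,blue}
  6. ckcA  = {gold,teal,green}
applying k or c yields no new set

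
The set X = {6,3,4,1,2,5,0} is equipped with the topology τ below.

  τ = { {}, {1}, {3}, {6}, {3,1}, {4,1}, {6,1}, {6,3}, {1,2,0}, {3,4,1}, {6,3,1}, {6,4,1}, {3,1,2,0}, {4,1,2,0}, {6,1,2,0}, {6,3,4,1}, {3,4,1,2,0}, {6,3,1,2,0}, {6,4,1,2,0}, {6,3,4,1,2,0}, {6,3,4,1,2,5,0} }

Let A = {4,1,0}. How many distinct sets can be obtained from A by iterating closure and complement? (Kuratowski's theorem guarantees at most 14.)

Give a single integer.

8

cl via duality: int({6,3,2,5}) = {6,3}, so X∖{6,3} = {4,1,2,5,0}
Write k for closure, c for complement:
  1. A     = {4,1,0}
  2. kA    = {4,1,2,5,0}
  3. cA    = {6,3,2,5}
  4. ckA   = {6,3}
  5. kcA   = {6,3,2,5,0}
  6. kckA  = {6,3,5}
  7. ckcA  = {4,1}
  8. ckckA = {4,1,2,0}
applying k or c yields no new set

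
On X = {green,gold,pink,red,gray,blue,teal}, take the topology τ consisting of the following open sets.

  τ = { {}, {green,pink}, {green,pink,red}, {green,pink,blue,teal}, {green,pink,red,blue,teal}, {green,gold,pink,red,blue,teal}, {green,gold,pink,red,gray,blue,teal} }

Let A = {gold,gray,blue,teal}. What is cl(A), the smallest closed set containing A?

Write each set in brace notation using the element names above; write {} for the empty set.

cl via duality: int({green,pink,red}) = {green,pink,red}, so X∖{green,pink,red} = {gold,gray,blue,teal}

{gold,gray,blue,teal}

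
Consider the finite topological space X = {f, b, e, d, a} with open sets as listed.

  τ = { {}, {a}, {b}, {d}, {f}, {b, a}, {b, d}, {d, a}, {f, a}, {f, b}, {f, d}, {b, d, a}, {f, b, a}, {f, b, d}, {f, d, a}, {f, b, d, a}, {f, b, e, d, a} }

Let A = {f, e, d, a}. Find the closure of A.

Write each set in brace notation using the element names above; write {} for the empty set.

{f, e, d, a}

closure: X∖int(X∖A) = X∖{b} = {f, e, d, a}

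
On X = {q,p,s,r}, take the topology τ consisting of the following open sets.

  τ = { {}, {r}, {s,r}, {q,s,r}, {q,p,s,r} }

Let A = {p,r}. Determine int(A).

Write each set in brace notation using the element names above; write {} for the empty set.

{r}

U open, U⊆A: {}, {r}. int(A) = ⋃ = {r}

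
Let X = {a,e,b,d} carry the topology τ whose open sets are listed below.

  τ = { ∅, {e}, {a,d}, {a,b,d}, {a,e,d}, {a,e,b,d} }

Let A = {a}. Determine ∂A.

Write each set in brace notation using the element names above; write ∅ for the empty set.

opens ⊆ A: ∅; union → int = ∅
complement {e,b,d}; its interior {e}; cl(A) = X∖{e} = {a,b,d}
boundary = {a,b,d} ∖ ∅ = {a,b,d}

{a,b,d}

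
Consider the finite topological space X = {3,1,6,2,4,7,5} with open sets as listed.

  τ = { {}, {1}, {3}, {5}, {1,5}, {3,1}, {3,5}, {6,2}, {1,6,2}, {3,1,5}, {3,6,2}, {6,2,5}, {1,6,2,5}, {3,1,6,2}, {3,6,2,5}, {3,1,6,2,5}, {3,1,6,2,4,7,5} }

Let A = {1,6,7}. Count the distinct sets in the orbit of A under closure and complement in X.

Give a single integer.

closure: X∖int(X∖A) = X∖{3,5} = {1,6,2,4,7}
Let k=closure and c=complement:
  1. A     = {1,6,7}
  2. kA    = {1,6,2,4,7}
  3. cA    = {3,2,4,5}
  4. ckA   = {3,5}
  5. kcA   = {3,6,2,4,7,5}
  6. kckA  = {3,4,7,5}
  7. ckcA  = {1}
  8. ckckA = {1,6,2}
  9. kckcA = {1,4,7}
  10. ckckcA = {3,6,2,5}
— saturated at 10

10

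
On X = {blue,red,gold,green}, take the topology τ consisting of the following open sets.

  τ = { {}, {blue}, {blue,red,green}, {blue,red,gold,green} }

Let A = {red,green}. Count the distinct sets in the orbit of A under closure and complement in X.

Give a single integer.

cl via duality: int({blue,gold}) = {blue}, so X∖{blue} = {red,gold,green}
Write k for closure, c for complement:
  1. A     = {red,green}
  2. kA    = {red,gold,green}
  3. cA    = {blue,gold}
  4. ckA   = {blue}
  5. kcA   = {blue,red,gold,green}
  6. ckcA  = {}
applying k or c yields no new set

6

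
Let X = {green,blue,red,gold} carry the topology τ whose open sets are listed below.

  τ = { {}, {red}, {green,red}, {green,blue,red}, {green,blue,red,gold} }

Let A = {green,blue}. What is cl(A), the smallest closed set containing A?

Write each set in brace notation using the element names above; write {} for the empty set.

{green,blue,gold}

X∖A={red,gold}, int(X∖A)={red}, hence cl(A)={green,blue,gold}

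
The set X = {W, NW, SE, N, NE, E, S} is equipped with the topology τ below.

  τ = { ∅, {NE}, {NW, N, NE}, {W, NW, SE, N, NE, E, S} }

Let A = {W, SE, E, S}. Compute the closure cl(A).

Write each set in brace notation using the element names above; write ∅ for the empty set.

{W, SE, E, S}

closure: X∖int(X∖A) = X∖{NW, N, NE} = {W, SE, E, S}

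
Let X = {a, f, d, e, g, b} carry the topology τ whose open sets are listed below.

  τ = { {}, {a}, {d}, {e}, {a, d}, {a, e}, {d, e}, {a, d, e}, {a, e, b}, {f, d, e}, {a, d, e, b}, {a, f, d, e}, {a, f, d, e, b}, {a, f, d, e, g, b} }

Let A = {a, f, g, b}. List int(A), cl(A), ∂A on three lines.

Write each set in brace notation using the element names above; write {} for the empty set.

int(A) = {a}
cl(A)  = {a, f, g, b}
∂A     = {f, g, b}

interior: largest open inside A is {a} (from {}, {a})
cl via duality: int({d, e}) = {d, e}, so X∖{d, e} = {a, f, g, b}
cl∖int = {f, g, b}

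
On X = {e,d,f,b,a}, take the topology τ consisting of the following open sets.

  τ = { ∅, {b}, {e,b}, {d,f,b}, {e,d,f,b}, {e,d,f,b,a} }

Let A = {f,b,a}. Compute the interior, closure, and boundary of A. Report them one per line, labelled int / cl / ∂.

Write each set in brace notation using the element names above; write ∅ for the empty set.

interior: largest open inside A is {b} (from ∅, {b})
cl via duality: int({e,d}) = ∅, so X∖∅ = {e,d,f,b,a}
cl∖int = {e,d,f,a}

int(A) = {b}
cl(A)  = {e,d,f,b,a}
∂A     = {e,d,f,a}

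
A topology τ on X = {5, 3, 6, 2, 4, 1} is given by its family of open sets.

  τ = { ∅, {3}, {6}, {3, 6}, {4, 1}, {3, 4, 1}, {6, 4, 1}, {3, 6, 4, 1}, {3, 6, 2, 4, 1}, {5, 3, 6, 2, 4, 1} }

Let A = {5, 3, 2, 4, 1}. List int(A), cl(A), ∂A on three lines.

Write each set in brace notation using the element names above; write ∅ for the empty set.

U open, U⊆A: ∅, {3}, {4, 1}, {3, 4, 1}. int(A) = ⋃ = {3, 4, 1}
X∖A={6}, int(X∖A)={6}, hence cl(A)={5, 3, 2, 4, 1}
∂A: remove int from cl → {5, 2}

int(A) = {3, 4, 1}
cl(A)  = {5, 3, 2, 4, 1}
∂A     = {5, 2}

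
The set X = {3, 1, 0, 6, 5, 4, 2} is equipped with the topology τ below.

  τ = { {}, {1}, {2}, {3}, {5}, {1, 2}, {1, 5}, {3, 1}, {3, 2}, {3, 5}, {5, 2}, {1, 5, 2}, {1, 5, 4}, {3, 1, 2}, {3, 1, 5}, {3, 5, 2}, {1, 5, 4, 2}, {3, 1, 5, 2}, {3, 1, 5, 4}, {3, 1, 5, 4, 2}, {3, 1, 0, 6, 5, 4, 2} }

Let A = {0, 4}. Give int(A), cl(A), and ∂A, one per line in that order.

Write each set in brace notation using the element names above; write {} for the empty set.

opens ⊆ A: {}; union → int = {}
complement {3, 1, 6, 5, 2}; its interior {3, 1, 5, 2}; cl(A) = X∖{3, 1, 5, 2} = {0, 6, 4}
boundary = {0, 6, 4} ∖ {} = {0, 6, 4}

int(A) = {}
cl(A)  = {0, 6, 4}
∂A     = {0, 6, 4}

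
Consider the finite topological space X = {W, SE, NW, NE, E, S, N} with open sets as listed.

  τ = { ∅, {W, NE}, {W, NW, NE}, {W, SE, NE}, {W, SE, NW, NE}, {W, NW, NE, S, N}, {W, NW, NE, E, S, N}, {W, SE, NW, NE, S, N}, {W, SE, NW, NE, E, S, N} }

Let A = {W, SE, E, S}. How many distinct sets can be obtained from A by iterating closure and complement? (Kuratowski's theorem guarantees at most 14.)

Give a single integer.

4

complement {NW, NE, N}; its interior ∅; cl(A) = X∖∅ = {W, SE, NW, NE, E, S, N}
With k = closure, c = complement:
  1. A     = {W, SE, E, S}
  2. kA    = {W, SE, NW, NE, E, S, N}
  3. cA    = {NW, NE, N}
  4. ckA   = ∅
k, c of each give nothing new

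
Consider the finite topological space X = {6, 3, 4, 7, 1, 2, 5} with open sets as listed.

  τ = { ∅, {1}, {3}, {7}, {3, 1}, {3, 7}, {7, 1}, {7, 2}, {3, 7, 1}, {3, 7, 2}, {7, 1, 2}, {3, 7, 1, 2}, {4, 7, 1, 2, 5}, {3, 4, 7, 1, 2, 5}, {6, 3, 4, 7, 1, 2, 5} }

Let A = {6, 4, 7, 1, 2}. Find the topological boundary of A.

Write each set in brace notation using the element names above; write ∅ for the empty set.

{6, 4, 5}

interior: largest open inside A is {7, 1, 2} (from ∅, {7}, {1}, {7, 2}, {7, 1}, {7, 1, 2})
cl via duality: int({3, 5}) = {3}, so X∖{3} = {6, 4, 7, 1, 2, 5}
cl∖int = {6, 4, 5}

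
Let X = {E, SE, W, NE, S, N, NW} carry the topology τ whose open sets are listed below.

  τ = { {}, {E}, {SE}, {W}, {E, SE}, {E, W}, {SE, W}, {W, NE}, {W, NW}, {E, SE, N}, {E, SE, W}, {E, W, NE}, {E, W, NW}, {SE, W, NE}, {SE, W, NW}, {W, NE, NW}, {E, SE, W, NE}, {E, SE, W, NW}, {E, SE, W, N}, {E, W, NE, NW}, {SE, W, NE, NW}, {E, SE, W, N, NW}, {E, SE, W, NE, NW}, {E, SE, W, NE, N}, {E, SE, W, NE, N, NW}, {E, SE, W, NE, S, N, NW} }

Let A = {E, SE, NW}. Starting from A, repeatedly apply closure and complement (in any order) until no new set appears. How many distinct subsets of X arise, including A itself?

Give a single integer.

complement {W, NE, S, N}; its interior {W, NE}; cl(A) = X∖{W, NE} = {E, SE, S, N, NW}
With k = closure, c = complement:
  1. A     = {E, SE, NW}
  2. kA    = {E, SE, S, N, NW}
  3. cA    = {W, NE, S, N}
  4. ckA   = {W, NE}
  5. kcA   = {W, NE, S, N, NW}
  6. kckA  = {W, NE, S, NW}
  7. ckcA  = {E, SE}
  8. ckckA = {E, SE, N}
  9. kckcA = {E, SE, S, N}
  10. ckckcA = {W, NE, NW}
k, c of each give nothing new

10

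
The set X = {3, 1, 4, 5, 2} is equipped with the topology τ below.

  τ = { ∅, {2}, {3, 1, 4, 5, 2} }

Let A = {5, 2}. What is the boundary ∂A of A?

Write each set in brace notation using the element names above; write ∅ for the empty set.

{3, 1, 4, 5}

open subsets of A: ∅, {2}; so int(A) = {2}
closure: X∖int(X∖A) = X∖∅ = {3, 1, 4, 5, 2}
∂A = {3, 1, 4, 5, 2} minus {2} = {3, 1, 4, 5}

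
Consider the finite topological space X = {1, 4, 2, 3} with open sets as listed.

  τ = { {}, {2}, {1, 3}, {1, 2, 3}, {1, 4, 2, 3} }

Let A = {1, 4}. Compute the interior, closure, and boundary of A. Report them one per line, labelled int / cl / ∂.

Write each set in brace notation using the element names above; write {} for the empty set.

U open, U⊆A: {}. int(A) = ⋃ = {}
X∖A={2, 3}, int(X∖A)={2}, hence cl(A)={1, 4, 3}
∂A: remove int from cl → {1, 4, 3}

int(A) = {}
cl(A)  = {1, 4, 3}
∂A     = {1, 4, 3}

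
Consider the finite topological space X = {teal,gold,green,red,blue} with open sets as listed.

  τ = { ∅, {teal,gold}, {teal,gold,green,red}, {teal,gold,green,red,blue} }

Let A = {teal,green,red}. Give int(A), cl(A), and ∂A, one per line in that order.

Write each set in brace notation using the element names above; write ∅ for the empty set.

int(A) = ∅
cl(A)  = {teal,gold,green,red,blue}
∂A     = {teal,gold,green,red,blue}

interior: largest open inside A is ∅ (from ∅)
cl via duality: int({gold,blue}) = ∅, so X∖∅ = {teal,gold,green,red,blue}
cl∖int = {teal,gold,green,red,blue}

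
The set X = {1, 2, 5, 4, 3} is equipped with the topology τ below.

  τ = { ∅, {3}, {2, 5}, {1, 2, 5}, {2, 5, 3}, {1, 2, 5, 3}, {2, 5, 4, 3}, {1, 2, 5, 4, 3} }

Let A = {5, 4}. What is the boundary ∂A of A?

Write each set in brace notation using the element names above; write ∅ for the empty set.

interior: largest open inside A is ∅ (from ∅)
cl via duality: int({1, 2, 3}) = {3}, so X∖{3} = {1, 2, 5, 4}
cl∖int = {1, 2, 5, 4}

{1, 2, 5, 4}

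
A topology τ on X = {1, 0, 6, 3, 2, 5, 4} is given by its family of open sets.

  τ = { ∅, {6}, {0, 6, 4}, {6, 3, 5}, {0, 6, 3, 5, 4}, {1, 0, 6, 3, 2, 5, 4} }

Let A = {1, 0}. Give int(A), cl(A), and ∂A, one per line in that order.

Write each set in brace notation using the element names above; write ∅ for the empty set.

open subsets of A: ∅; so int(A) = ∅
closure: X∖int(X∖A) = X∖{6, 3, 5} = {1, 0, 2, 4}
∂A = {1, 0, 2, 4} minus ∅ = {1, 0, 2, 4}

int(A) = ∅
cl(A)  = {1, 0, 2, 4}
∂A     = {1, 0, 2, 4}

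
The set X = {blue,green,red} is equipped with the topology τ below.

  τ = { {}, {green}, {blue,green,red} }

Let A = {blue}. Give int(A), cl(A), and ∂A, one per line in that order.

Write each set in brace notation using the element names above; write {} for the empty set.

int(A) = {}
cl(A)  = {blue,red}
∂A     = {blue,red}

opens ⊆ A: {}; union → int = {}
complement {green,red}; its interior {green}; cl(A) = X∖{green} = {blue,red}
boundary = {blue,red} ∖ {} = {blue,red}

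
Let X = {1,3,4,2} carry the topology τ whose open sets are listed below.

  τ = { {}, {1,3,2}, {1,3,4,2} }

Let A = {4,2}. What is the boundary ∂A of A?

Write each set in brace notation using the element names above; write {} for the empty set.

U open, U⊆A: {}. int(A) = ⋃ = {}
X∖A={1,3}, int(X∖A)={}, hence cl(A)={1,3,4,2}
∂A: remove int from cl → {1,3,4,2}

{1,3,4,2}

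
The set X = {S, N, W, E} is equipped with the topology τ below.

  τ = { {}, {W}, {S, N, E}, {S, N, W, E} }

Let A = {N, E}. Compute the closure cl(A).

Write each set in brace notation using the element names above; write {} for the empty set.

{S, N, E}

complement {S, W}; its interior {W}; cl(A) = X∖{W} = {S, N, E}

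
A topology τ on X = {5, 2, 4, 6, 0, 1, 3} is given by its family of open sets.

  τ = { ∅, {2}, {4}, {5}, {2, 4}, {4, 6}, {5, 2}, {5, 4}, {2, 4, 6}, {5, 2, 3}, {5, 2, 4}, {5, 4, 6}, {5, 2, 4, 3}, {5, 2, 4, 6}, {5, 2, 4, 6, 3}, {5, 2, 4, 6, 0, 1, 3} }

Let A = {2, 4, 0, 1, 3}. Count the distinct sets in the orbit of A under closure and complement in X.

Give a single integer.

cl via duality: int({5, 6}) = {5}, so X∖{5} = {2, 4, 6, 0, 1, 3}
Write k for closure, c for complement:
  1. A     = {2, 4, 0, 1, 3}
  2. kA    = {2, 4, 6, 0, 1, 3}
  3. cA    = {5, 6}
  4. ckA   = {5}
  5. kcA   = {5, 6, 0, 1, 3}
  6. kckA  = {5, 0, 1, 3}
  7. ckcA  = {2, 4}
  8. ckckA = {2, 4, 6}
applying k or c yields no new set

8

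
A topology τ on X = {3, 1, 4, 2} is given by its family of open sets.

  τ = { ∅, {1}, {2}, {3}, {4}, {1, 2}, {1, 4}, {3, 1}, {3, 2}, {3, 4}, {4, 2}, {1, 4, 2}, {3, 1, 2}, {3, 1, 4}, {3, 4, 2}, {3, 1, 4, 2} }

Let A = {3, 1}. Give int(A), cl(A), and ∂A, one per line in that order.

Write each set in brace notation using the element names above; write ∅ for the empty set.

int(A) = {3, 1}
cl(A)  = {3, 1}
∂A     = ∅

interior: largest open inside A is {3, 1} (from ∅, {1}, {3}, {3, 1})
cl via duality: int({4, 2}) = {4, 2}, so X∖{4, 2} = {3, 1}
cl∖int = ∅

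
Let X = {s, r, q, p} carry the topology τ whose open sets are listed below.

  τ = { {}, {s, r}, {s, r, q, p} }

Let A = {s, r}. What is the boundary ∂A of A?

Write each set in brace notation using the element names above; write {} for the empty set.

open subsets of A: {}, {s, r}; so int(A) = {s, r}
closure: X∖int(X∖A) = X∖{} = {s, r, q, p}
∂A = {s, r, q, p} minus {s, r} = {q, p}

{q, p}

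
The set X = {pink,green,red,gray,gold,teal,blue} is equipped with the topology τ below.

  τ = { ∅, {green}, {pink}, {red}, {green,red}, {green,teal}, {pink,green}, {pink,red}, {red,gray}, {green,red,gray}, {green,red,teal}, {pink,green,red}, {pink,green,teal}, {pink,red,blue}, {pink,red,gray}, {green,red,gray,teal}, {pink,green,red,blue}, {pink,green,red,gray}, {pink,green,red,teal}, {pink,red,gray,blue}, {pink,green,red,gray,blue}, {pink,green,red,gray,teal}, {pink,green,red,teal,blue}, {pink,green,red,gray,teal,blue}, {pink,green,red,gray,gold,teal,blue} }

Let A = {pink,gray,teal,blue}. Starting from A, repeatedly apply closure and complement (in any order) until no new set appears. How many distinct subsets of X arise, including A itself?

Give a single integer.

8

X∖A={green,red,gold}, int(X∖A)={green,red}, hence cl(A)={pink,gray,gold,teal,blue}
Orbit (k=closure, c=complement):
  1. A     = {pink,gray,teal,blue}
  2. kA    = {pink,gray,gold,teal,blue}
  3. cA    = {green,red,gold}
  4. ckA   = {green,red}
  5. kcA   = {green,red,gray,gold,teal,blue}
  6. ckcA  = {pink}
  7. kckcA = {pink,gold,blue}
  8. ckckcA = {green,red,gray,teal}
(closed under both — stop)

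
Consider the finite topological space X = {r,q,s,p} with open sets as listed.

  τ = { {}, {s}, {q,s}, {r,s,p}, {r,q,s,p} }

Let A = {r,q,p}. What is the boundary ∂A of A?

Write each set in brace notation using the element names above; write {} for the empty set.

opens ⊆ A: {}; union → int = {}
complement {s}; its interior {s}; cl(A) = X∖{s} = {r,q,p}
boundary = {r,q,p} ∖ {} = {r,q,p}

{r,q,p}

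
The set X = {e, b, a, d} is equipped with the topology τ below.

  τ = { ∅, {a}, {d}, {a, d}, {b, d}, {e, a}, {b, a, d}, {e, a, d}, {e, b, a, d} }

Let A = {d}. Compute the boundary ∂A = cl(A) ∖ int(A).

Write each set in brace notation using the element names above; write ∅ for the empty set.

{b}

opens ⊆ A: ∅, {d}; union → int = {d}
complement {e, b, a}; its interior {e, a}; cl(A) = X∖{e, a} = {b, d}
boundary = {b, d} ∖ {d} = {b}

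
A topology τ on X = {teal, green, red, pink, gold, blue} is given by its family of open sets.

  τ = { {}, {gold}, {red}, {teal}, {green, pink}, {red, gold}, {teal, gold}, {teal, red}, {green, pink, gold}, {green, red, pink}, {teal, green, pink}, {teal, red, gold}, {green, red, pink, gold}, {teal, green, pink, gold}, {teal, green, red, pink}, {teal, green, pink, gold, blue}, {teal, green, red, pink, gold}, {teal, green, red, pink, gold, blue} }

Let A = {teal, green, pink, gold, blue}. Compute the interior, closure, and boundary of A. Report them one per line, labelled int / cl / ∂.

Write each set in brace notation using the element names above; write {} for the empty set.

open subsets of A: {}, {gold}, {teal}, {teal, gold}, {green, pink}, {green, pink, gold}, {teal, green, pink}, {teal, green, pink, gold}, {teal, green, pink, gold, blue}; so int(A) = {teal, green, pink, gold, blue}
closure: X∖int(X∖A) = X∖{red} = {teal, green, pink, gold, blue}
∂A = {teal, green, pink, gold, blue} minus {teal, green, pink, gold, blue} = {}

int(A) = {teal, green, pink, gold, blue}
cl(A)  = {teal, green, pink, gold, blue}
∂A     = {}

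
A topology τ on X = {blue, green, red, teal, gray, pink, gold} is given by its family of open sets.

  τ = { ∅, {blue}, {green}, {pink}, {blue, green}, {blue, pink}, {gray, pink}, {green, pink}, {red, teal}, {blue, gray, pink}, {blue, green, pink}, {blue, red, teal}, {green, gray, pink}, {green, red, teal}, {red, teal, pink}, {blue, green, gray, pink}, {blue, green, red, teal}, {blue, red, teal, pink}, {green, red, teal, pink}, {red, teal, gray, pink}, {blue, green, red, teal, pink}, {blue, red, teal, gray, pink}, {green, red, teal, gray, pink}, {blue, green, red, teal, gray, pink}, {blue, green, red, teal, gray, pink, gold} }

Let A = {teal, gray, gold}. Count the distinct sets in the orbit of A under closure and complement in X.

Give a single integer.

10

complement {blue, green, red, pink}; its interior {blue, green, pink}; cl(A) = X∖{blue, green, pink} = {red, teal, gray, gold}
With k = closure, c = complement:
  1. A     = {teal, gray, gold}
  2. kA    = {red, teal, gray, gold}
  3. cA    = {blue, green, red, pink}
  4. ckA   = {blue, green, pink}
  5. kcA   = {blue, green, red, teal, gray, pink, gold}
  6. kckA  = {blue, green, gray, pink, gold}
  7. ckcA  = ∅
  8. ckckA = {red, teal}
  9. kckckA = {red, teal, gold}
  10. ckckckA = {blue, green, gray, pink}
k, c of each give nothing new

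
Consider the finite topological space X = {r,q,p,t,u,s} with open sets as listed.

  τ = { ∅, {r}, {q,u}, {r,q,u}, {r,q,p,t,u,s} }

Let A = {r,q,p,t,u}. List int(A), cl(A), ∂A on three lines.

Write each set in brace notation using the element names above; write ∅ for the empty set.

int(A) = {r,q,u}
cl(A)  = {r,q,p,t,u,s}
∂A     = {p,t,s}

opens ⊆ A: ∅, {r}, {q,u}, {r,q,u}; union → int = {r,q,u}
complement {s}; its interior ∅; cl(A) = X∖∅ = {r,q,p,t,u,s}
boundary = {r,q,p,t,u,s} ∖ {r,q,u} = {p,t,s}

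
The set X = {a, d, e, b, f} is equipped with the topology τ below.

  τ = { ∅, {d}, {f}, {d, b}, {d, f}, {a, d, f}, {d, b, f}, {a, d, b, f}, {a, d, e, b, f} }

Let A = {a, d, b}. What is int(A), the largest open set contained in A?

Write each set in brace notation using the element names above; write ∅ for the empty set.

U open, U⊆A: ∅, {d}, {d, b}. int(A) = ⋃ = {d, b}

{d, b}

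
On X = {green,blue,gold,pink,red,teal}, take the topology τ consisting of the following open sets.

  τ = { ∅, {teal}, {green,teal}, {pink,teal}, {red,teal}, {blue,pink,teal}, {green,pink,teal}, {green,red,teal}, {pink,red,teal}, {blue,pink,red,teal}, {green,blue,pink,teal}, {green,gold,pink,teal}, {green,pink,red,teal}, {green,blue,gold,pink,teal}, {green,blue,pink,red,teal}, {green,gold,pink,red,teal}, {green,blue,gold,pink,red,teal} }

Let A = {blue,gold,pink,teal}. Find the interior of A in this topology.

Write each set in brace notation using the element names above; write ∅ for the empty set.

U open, U⊆A: ∅, {teal}, {pink,teal}, {blue,pink,teal}. int(A) = ⋃ = {blue,pink,teal}

{blue,pink,teal}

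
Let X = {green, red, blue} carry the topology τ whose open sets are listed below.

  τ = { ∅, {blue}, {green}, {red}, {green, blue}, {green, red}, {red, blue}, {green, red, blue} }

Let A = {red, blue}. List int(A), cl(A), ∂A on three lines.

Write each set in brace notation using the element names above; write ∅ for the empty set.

interior: largest open inside A is {red, blue} (from ∅, {red}, {blue}, {red, blue})
cl via duality: int({green}) = {green}, so X∖{green} = {red, blue}
cl∖int = ∅

int(A) = {red, blue}
cl(A)  = {red, blue}
∂A     = ∅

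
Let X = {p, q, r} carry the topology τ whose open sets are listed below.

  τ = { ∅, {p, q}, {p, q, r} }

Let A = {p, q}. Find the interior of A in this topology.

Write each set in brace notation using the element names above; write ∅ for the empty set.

interior: largest open inside A is {p, q} (from ∅, {p, q})

{p, q}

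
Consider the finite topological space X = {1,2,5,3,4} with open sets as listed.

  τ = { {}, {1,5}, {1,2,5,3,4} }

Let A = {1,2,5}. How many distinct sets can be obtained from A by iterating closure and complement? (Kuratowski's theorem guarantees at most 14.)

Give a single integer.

complement {3,4}; its interior {}; cl(A) = X∖{} = {1,2,5,3,4}
With k = closure, c = complement:
  1. A     = {1,2,5}
  2. kA    = {1,2,5,3,4}
  3. cA    = {3,4}
  4. ckA   = {}
  5. kcA   = {2,3,4}
  6. ckcA  = {1,5}
k, c of each give nothing new

6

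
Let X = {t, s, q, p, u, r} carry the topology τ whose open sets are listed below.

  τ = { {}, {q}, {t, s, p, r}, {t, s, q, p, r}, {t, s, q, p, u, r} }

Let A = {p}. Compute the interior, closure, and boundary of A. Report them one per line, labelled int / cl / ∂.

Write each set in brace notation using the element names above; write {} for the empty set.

int(A) = {}
cl(A)  = {t, s, p, u, r}
∂A     = {t, s, p, u, r}

interior: largest open inside A is {} (from {})
cl via duality: int({t, s, q, u, r}) = {q}, so X∖{q} = {t, s, p, u, r}
cl∖int = {t, s, p, u, r}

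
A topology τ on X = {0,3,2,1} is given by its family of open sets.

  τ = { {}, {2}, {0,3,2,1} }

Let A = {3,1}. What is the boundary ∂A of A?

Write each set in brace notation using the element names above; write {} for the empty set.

{0,3,1}

interior: largest open inside A is {} (from {})
cl via duality: int({0,2}) = {2}, so X∖{2} = {0,3,1}
cl∖int = {0,3,1}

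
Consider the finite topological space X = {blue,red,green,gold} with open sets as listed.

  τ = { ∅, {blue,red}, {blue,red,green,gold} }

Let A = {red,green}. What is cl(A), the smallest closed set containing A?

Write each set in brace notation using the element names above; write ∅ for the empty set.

{blue,red,green,gold}

closure: X∖int(X∖A) = X∖∅ = {blue,red,green,gold}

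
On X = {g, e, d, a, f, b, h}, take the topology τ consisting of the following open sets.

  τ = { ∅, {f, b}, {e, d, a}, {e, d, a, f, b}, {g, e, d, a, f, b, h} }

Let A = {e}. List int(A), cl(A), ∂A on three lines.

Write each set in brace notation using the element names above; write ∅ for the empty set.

int(A) = ∅
cl(A)  = {g, e, d, a, h}
∂A     = {g, e, d, a, h}

interior: largest open inside A is ∅ (from ∅)
cl via duality: int({g, d, a, f, b, h}) = {f, b}, so X∖{f, b} = {g, e, d, a, h}
cl∖int = {g, e, d, a, h}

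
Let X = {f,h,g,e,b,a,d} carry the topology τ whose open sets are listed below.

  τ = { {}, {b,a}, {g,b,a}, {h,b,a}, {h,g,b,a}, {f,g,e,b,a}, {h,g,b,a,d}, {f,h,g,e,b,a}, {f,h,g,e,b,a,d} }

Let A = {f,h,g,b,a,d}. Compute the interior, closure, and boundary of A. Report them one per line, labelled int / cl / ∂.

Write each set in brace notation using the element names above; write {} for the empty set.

open subsets of A: {}, {b,a}, {g,b,a}, {h,b,a}, {h,g,b,a}, {h,g,b,a,d}; so int(A) = {h,g,b,a,d}
closure: X∖int(X∖A) = X∖{} = {f,h,g,e,b,a,d}
∂A = {f,h,g,e,b,a,d} minus {h,g,b,a,d} = {f,e}

int(A) = {h,g,b,a,d}
cl(A)  = {f,h,g,e,b,a,d}
∂A     = {f,e}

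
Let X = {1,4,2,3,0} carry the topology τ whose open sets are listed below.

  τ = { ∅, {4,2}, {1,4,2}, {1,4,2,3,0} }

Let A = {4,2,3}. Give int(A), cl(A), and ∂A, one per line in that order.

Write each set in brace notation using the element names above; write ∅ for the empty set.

open subsets of A: ∅, {4,2}; so int(A) = {4,2}
closure: X∖int(X∖A) = X∖∅ = {1,4,2,3,0}
∂A = {1,4,2,3,0} minus {4,2} = {1,3,0}

int(A) = {4,2}
cl(A)  = {1,4,2,3,0}
∂A     = {1,3,0}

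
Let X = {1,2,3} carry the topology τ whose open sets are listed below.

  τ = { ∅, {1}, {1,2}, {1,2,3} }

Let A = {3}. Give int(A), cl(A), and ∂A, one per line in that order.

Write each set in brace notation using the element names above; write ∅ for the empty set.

opens ⊆ A: ∅; union → int = ∅
complement {1,2}; its interior {1,2}; cl(A) = X∖{1,2} = {3}
boundary = {3} ∖ ∅ = {3}

int(A) = ∅
cl(A)  = {3}
∂A     = {3}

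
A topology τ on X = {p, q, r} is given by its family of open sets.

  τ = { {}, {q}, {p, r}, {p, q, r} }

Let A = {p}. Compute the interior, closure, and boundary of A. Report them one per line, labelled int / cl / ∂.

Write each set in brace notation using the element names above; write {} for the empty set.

open subsets of A: {}; so int(A) = {}
closure: X∖int(X∖A) = X∖{q} = {p, r}
∂A = {p, r} minus {} = {p, r}

int(A) = {}
cl(A)  = {p, r}
∂A     = {p, r}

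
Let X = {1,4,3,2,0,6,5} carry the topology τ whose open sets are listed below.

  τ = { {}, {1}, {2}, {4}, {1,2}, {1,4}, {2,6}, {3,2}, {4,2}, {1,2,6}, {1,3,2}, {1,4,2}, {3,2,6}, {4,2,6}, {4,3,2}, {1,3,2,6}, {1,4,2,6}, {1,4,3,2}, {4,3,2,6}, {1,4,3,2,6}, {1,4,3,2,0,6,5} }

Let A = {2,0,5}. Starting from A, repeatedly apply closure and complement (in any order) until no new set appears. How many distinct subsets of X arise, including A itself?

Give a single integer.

complement {1,4,3,6}; its interior {1,4}; cl(A) = X∖{1,4} = {3,2,0,6,5}
With k = closure, c = complement:
  1. A     = {2,0,5}
  2. kA    = {3,2,0,6,5}
  3. cA    = {1,4,3,6}
  4. ckA   = {1,4}
  5. kcA   = {1,4,3,0,6,5}
  6. kckA  = {1,4,0,5}
  7. ckcA  = {2}
  8. ckckA = {3,2,6}
k, c of each give nothing new

8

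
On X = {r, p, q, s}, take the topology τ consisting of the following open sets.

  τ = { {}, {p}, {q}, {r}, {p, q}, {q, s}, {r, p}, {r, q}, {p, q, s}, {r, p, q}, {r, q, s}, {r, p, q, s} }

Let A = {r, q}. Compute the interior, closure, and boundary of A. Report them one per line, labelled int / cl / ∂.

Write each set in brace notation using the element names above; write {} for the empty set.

opens ⊆ A: {}, {q}, {r}, {r, q}; union → int = {r, q}
complement {p, s}; its interior {p}; cl(A) = X∖{p} = {r, q, s}
boundary = {r, q, s} ∖ {r, q} = {s}

int(A) = {r, q}
cl(A)  = {r, q, s}
∂A     = {s}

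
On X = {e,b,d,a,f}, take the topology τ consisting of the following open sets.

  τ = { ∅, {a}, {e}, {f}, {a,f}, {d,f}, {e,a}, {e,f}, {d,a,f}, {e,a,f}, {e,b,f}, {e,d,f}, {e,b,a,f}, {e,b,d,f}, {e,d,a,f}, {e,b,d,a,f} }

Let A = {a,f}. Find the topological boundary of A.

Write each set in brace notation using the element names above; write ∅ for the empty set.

{b,d}

opens ⊆ A: ∅, {f}, {a}, {a,f}; union → int = {a,f}
complement {e,b,d}; its interior {e}; cl(A) = X∖{e} = {b,d,a,f}
boundary = {b,d,a,f} ∖ {a,f} = {b,d}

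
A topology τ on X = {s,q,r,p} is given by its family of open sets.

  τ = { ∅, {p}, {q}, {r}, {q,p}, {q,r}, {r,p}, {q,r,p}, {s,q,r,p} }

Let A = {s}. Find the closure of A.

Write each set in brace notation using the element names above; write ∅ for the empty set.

{s}

X∖A={q,r,p}, int(X∖A)={q,r,p}, hence cl(A)={s}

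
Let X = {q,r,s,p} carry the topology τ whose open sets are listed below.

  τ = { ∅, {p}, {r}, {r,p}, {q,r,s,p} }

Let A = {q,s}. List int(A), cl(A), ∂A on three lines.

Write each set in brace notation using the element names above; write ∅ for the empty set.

int(A) = ∅
cl(A)  = {q,s}
∂A     = {q,s}

U open, U⊆A: ∅. int(A) = ⋃ = ∅
X∖A={r,p}, int(X∖A)={r,p}, hence cl(A)={q,s}
∂A: remove int from cl → {q,s}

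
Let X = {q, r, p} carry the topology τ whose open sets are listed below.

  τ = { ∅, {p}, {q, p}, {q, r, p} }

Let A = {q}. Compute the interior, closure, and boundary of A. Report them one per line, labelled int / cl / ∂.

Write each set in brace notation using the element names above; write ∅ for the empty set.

int(A) = ∅
cl(A)  = {q, r}
∂A     = {q, r}

interior: largest open inside A is ∅ (from ∅)
cl via duality: int({r, p}) = {p}, so X∖{p} = {q, r}
cl∖int = {q, r}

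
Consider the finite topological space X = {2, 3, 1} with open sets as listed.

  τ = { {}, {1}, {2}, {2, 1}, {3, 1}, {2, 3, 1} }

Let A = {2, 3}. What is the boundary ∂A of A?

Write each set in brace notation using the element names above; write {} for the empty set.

opens ⊆ A: {}, {2}; union → int = {2}
complement {1}; its interior {1}; cl(A) = X∖{1} = {2, 3}
boundary = {2, 3} ∖ {2} = {3}

{3}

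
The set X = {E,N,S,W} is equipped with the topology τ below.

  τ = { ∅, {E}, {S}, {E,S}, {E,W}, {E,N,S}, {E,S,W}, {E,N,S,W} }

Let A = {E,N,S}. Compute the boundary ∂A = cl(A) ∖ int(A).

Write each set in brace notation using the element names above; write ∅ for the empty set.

{W}

opens ⊆ A: ∅, {S}, {E}, {E,S}, {E,N,S}; union → int = {E,N,S}
complement {W}; its interior ∅; cl(A) = X∖∅ = {E,N,S,W}
boundary = {E,N,S,W} ∖ {E,N,S} = {W}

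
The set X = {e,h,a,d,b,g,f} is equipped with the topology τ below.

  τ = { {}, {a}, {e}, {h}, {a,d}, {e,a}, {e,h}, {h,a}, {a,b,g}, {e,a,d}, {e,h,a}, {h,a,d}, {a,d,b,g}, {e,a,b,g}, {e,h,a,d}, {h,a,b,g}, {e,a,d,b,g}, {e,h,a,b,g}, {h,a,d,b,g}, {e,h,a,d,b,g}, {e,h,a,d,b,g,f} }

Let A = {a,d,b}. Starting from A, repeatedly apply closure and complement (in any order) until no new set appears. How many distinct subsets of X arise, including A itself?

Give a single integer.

cl via duality: int({e,h,g,f}) = {e,h}, so X∖{e,h} = {a,d,b,g,f}
Write k for closure, c for complement:
  1. A     = {a,d,b}
  2. kA    = {a,d,b,g,f}
  3. cA    = {e,h,g,f}
  4. ckA   = {e,h}
  5. kcA   = {e,h,b,g,f}
  6. kckA  = {e,h,f}
  7. ckcA  = {a,d}
  8. ckckA = {a,d,b,g}
applying k or c yields no new set

8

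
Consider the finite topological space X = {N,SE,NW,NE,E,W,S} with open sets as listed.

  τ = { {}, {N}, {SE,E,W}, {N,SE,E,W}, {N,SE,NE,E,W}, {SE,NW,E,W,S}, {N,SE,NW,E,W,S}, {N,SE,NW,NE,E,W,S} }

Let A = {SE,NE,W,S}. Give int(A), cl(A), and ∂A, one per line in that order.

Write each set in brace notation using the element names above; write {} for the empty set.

int(A) = {}
cl(A)  = {SE,NW,NE,E,W,S}
∂A     = {SE,NW,NE,E,W,S}

open subsets of A: {}; so int(A) = {}
closure: X∖int(X∖A) = X∖{N} = {SE,NW,NE,E,W,S}
∂A = {SE,NW,NE,E,W,S} minus {} = {SE,NW,NE,E,W,S}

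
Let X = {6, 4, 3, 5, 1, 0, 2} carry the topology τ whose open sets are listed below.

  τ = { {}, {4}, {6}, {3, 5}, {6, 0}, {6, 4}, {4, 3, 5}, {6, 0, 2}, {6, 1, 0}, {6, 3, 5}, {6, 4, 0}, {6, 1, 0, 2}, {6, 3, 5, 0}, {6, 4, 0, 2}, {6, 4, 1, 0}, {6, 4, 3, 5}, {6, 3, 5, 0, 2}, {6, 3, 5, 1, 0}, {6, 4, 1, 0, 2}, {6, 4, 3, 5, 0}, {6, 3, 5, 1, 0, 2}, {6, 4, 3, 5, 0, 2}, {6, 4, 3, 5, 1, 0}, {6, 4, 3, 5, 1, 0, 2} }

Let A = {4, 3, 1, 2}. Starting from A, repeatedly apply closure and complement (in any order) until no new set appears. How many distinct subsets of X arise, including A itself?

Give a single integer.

8

X∖A={6, 5, 0}, int(X∖A)={6, 0}, hence cl(A)={4, 3, 5, 1, 2}
Orbit (k=closure, c=complement):
  1. A     = {4, 3, 1, 2}
  2. kA    = {4, 3, 5, 1, 2}
  3. cA    = {6, 5, 0}
  4. ckA   = {6, 0}
  5. kcA   = {6, 3, 5, 1, 0, 2}
  6. kckA  = {6, 1, 0, 2}
  7. ckcA  = {4}
  8. ckckA = {4, 3, 5}
(closed under both — stop)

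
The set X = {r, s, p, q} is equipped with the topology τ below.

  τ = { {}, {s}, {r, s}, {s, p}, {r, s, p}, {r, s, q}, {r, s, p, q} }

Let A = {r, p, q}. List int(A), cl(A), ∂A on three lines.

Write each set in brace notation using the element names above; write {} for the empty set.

int(A) = {}
cl(A)  = {r, p, q}
∂A     = {r, p, q}

interior: largest open inside A is {} (from {})
cl via duality: int({s}) = {s}, so X∖{s} = {r, p, q}
cl∖int = {r, p, q}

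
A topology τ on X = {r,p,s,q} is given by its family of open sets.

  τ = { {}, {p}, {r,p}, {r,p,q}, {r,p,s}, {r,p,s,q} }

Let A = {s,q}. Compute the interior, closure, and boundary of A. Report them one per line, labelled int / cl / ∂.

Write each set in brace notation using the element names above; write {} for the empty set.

open subsets of A: {}; so int(A) = {}
closure: X∖int(X∖A) = X∖{r,p} = {s,q}
∂A = {s,q} minus {} = {s,q}

int(A) = {}
cl(A)  = {s,q}
∂A     = {s,q}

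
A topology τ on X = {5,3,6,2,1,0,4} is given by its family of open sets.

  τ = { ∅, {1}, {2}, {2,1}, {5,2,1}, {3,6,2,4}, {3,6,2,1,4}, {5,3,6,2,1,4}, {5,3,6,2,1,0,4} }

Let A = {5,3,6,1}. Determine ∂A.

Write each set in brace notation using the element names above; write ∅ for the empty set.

opens ⊆ A: ∅, {1}; union → int = {1}
complement {2,0,4}; its interior {2}; cl(A) = X∖{2} = {5,3,6,1,0,4}
boundary = {5,3,6,1,0,4} ∖ {1} = {5,3,6,0,4}

{5,3,6,0,4}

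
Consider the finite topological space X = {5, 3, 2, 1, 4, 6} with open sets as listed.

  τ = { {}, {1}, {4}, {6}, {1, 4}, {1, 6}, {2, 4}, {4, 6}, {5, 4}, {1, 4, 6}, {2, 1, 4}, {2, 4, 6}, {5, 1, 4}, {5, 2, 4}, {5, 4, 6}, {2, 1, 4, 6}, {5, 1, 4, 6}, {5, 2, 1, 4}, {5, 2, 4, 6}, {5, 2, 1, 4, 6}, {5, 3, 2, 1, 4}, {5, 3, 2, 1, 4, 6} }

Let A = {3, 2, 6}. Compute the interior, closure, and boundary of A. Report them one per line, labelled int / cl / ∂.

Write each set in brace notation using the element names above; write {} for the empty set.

opens ⊆ A: {}, {6}; union → int = {6}
complement {5, 1, 4}; its interior {5, 1, 4}; cl(A) = X∖{5, 1, 4} = {3, 2, 6}
boundary = {3, 2, 6} ∖ {6} = {3, 2}

int(A) = {6}
cl(A)  = {3, 2, 6}
∂A     = {3, 2}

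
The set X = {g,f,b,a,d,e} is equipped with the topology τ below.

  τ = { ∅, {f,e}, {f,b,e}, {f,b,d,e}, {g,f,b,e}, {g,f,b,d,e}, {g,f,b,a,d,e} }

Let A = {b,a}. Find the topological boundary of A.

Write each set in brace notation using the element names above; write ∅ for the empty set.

open subsets of A: ∅; so int(A) = ∅
closure: X∖int(X∖A) = X∖{f,e} = {g,b,a,d}
∂A = {g,b,a,d} minus ∅ = {g,b,a,d}

{g,b,a,d}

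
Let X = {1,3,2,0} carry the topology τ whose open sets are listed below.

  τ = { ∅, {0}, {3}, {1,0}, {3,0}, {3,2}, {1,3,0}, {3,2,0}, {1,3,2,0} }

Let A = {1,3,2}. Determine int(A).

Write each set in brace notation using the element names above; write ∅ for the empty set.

interior: largest open inside A is {3,2} (from ∅, {3}, {3,2})

{3,2}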